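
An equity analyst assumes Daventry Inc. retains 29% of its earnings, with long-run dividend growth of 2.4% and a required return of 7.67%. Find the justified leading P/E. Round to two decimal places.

13.47

Payout ratio b = 1 − 0.29 = 0.71.
Justified leading P/E = b/(r−g) = 0.71/(0.0767−0.024) = 13.4725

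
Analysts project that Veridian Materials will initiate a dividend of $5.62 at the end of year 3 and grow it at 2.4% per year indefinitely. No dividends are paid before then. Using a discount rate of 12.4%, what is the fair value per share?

$44.48

Deferred-dividend DDM. At t=2 the remaining stream is a growing perpetuity with first payment D_3 = 5.62.
V_2 = D_3/(r−g) = 5.62/(0.124−0.024) = 56.2000
P₀ = V_2/(1+r)^2 = 56.2000/(1+0.124)^2 = 44.4840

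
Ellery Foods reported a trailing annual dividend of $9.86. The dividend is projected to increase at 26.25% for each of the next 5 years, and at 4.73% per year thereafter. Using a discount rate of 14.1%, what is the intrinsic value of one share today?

$250.26

Two-stage DDM. Project D₁…D_5 at 0.2625, terminal growth 0.0473, discount at r = 0.141.
D_1 = 12.4482
D_2 = 15.7159
D_3 = 19.8413
D_4 = 25.0497
D_5 = 31.6252
Terminal value at t=5: TV = D_6/(r−g) = 33.1211/(0.141−0.0473) = 353.4804
P₀ = 12.4482/(1+0.141)^1 + 15.7159/(1+0.141)^2 + 19.8413/(1+0.141)^3 + 25.0497/(1+0.141)^4 + 31.6252/(1+0.141)^5 + 353.4804/(1+0.141)^5 = 250.2552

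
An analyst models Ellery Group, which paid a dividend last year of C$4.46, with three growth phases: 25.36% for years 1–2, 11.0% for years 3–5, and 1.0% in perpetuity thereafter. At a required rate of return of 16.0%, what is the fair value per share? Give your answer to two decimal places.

C$55.08

Three-stage DDM. Project D₁…D_5; terminal Gordon value at t=5 with g = 0.01; discount at r = 0.16.
D_1 = 5.5911
D_2 = 7.0089
D_3 = 7.7799
D_4 = 8.6357
D_5 = 9.5857
TV_5 = 9.6815/(0.16−0.01) = 64.5434
P₀ = Σ Dₜ/(1+r)ᵗ + TV_5/(1+r)^5 = 55.0762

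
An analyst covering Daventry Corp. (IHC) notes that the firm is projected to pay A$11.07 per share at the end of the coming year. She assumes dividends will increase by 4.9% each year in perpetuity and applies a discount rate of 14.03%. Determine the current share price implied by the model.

Gordon growth model: P₀ = D₁/(r − g), with D₁ = 11.07 given directly.
P₀ = 11.0700 / (0.1403 − 0.049) = 11.0700 / 0.0913 = 121.2486

A$121.25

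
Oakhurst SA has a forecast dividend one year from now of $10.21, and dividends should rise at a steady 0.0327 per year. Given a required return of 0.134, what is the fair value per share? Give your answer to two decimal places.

Gordon growth model: P₀ = D₁/(r − g), with D₁ = 10.21 given directly.
P₀ = 10.2100 / (0.134 − 0.0327) = 10.2100 / 0.1013 = 100.7897

$100.79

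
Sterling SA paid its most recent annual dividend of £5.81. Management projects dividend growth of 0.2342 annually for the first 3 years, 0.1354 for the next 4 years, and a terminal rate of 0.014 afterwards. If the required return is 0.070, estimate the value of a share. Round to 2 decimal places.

£269.49

Three-stage DDM. Project D₁…D_7; terminal Gordon value at t=7 with g = 0.014; discount at r = 0.07.
D_1 = 7.1707
D_2 = 8.8501
D_3 = 10.9228
D_4 = 12.4017
D_5 = 14.0809
D_6 = 15.9875
D_7 = 18.1522
TV_7 = 18.4063/(0.07−0.014) = 328.6838
P₀ = Σ Dₜ/(1+r)ᵗ + TV_7/(1+r)^7 = 269.4936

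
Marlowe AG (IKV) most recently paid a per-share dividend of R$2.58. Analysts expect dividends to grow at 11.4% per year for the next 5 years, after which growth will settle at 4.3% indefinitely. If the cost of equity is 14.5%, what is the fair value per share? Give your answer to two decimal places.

Two-stage DDM. Project D₁…D_5 at 0.114, terminal growth 0.043, discount at r = 0.145.
D_1 = 2.8741
D_2 = 3.2018
D_3 = 3.5668
D_4 = 3.9734
D_5 = 4.4263
Terminal value at t=5: TV = D_6/(r−g) = 4.6167/(0.145−0.043) = 45.2616
P₀ = 2.8741/(1+0.145)^1 + 3.2018/(1+0.145)^2 + 3.5668/(1+0.145)^3 + 3.9734/(1+0.145)^4 + 4.4263/(1+0.145)^5 + 45.2616/(1+0.145)^5 = 34.8879

R$34.89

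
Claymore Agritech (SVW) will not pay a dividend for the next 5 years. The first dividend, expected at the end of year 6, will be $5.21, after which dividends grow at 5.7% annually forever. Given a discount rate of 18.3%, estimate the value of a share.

Deferred-dividend DDM. At t=5 the remaining stream is a growing perpetuity with first payment D_6 = 5.21.
V_5 = D_6/(r−g) = 5.21/(0.183−0.057) = 41.3492
P₀ = V_5/(1+r)^5 = 41.3492/(1+0.183)^5 = 17.8461

$17.85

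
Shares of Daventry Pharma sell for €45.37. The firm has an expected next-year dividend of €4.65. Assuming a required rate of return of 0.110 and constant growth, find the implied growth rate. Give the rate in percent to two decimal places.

From P₀ = D₁/(r − g), the implied growth is g = r − D₁/P₀.
g = 0.11 − 4.65/45.37 = 0.11 − 0.10249 = 0.00751

0.75%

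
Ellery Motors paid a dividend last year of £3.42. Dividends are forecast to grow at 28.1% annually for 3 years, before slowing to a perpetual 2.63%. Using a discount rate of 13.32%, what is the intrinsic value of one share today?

Two-stage DDM. Project D₁…D_3 at 0.281, terminal growth 0.0263, discount at r = 0.1332.
D_1 = 4.3810
D_2 = 5.6121
D_3 = 7.1891
Terminal value at t=3: TV = D_4/(r−g) = 7.3782/(0.1332−0.0263) = 69.0192
P₀ = 4.3810/(1+0.1332)^1 + 5.6121/(1+0.1332)^2 + 7.1891/(1+0.1332)^3 + 69.0192/(1+0.1332)^3 = 60.6064

£60.61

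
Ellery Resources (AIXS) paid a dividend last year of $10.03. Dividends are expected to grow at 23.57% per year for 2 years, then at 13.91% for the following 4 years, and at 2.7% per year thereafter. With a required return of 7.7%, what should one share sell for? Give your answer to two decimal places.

$424.97

Three-stage DDM. Project D₁…D_6; terminal Gordon value at t=6 with g = 0.027; discount at r = 0.077.
D_1 = 12.3941
D_2 = 15.3154
D_3 = 17.4457
D_4 = 19.8724
D_5 = 22.6367
D_6 = 25.7854
TV_6 = 26.4816/(0.077−0.027) = 529.6328
P₀ = Σ Dₜ/(1+r)ᵗ + TV_6/(1+r)^6 = 424.9671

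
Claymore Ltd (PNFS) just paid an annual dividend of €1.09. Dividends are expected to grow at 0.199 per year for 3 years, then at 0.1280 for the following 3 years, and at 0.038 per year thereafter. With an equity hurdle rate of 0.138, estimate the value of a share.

€20.28

Three-stage DDM. Project D₁…D_6; terminal Gordon value at t=6 with g = 0.038; discount at r = 0.138.
D_1 = 1.3069
D_2 = 1.5670
D_3 = 1.8788
D_4 = 2.1193
D_5 = 2.3906
D_6 = 2.6966
TV_6 = 2.7990/(0.138−0.038) = 27.9904
P₀ = Σ Dₜ/(1+r)ᵗ + TV_6/(1+r)^6 = 20.2781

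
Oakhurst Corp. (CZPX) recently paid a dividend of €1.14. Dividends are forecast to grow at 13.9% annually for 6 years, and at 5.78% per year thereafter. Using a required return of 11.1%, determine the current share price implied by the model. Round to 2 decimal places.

€33.79

Two-stage DDM. Project D₁…D_6 at 0.139, terminal growth 0.0578, discount at r = 0.111.
D_1 = 1.2985
D_2 = 1.4789
D_3 = 1.6845
D_4 = 1.9187
D_5 = 2.1854
D_6 = 2.4891
Terminal value at t=6: TV = D_7/(r−g) = 2.6330/(0.111−0.0578) = 49.4925
P₀ = 1.2985/(1+0.111)^1 + 1.4789/(1+0.111)^2 + 1.6845/(1+0.111)^3 + 1.9187/(1+0.111)^4 + 2.1854/(1+0.111)^5 + 2.4891/(1+0.111)^6 + 49.4925/(1+0.111)^6 = 33.7875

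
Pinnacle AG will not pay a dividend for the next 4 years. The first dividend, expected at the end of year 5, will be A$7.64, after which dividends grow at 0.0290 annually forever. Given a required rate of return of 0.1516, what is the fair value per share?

A$35.43

Deferred-dividend DDM. At t=4 the remaining stream is a growing perpetuity with first payment D_5 = 7.64.
V_4 = D_5/(r−g) = 7.64/(0.1516−0.029) = 62.3165
P₀ = V_4/(1+r)^4 = 62.3165/(1+0.1516)^4 = 35.4320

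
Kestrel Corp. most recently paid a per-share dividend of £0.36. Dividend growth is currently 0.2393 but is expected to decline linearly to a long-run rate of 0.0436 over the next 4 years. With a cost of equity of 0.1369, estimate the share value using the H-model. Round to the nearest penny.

£5.54

H-model: P₀ = D₀[(1+g_L) + H(g_S−g_L)]/(r−g_L), with H = 4/2 = 2.
P₀ = 0.36 × [(1+0.0436) + 2×(0.2393−0.0436)] / (0.1369−0.0436)
   = 0.36 × 1.4350 / 0.0933 = 5.5370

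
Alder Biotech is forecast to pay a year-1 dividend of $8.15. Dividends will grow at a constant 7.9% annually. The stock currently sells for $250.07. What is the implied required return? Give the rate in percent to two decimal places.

11.16%

Rearranging the constant-growth DDM: r = D₁/P₀ + g.
r = 8.1500 / 250.07 + 0.079 = 0.03259 + 0.079 = 0.11159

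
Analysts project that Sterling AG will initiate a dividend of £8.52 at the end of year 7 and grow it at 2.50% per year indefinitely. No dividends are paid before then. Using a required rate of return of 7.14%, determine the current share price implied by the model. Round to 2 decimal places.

Deferred-dividend DDM. At t=6 the remaining stream is a growing perpetuity with first payment D_7 = 8.52.
V_6 = D_7/(r−g) = 8.52/(0.0714−0.025) = 183.6207
P₀ = V_6/(1+r)^6 = 183.6207/(1+0.0714)^6 = 121.3981

£121.40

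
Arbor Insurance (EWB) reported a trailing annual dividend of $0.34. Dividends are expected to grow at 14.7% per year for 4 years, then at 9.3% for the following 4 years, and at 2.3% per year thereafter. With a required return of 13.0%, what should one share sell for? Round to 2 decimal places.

$5.76

Three-stage DDM. Project D₁…D_8; terminal Gordon value at t=8 with g = 0.023; discount at r = 0.13.
D_1 = 0.3900
D_2 = 0.4473
D_3 = 0.5131
D_4 = 0.5885
D_5 = 0.6432
D_6 = 0.7030
D_7 = 0.7684
D_8 = 0.8399
TV_8 = 0.8592/(0.13−0.023) = 8.0298
P₀ = Σ Dₜ/(1+r)ᵗ + TV_8/(1+r)^8 = 5.7618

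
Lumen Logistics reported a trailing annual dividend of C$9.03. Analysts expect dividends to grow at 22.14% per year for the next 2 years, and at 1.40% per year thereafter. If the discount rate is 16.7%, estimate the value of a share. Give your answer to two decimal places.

Two-stage DDM. Project D₁…D_2 at 0.2214, terminal growth 0.014, discount at r = 0.167.
D_1 = 11.0292
D_2 = 13.4711
Terminal value at t=2: TV = D_3/(r−g) = 13.6597/(0.167−0.014) = 89.2792
P₀ = 11.0292/(1+0.167)^1 + 13.4711/(1+0.167)^2 + 89.2792/(1+0.167)^2 = 84.8978

C$84.90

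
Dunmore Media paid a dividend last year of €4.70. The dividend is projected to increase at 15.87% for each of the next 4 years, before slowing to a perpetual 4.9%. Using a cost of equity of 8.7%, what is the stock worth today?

€189.63

Two-stage DDM. Project D₁…D_4 at 0.1587, terminal growth 0.049, discount at r = 0.087.
D_1 = 5.4459
D_2 = 6.3102
D_3 = 7.3116
D_4 = 8.4719
Terminal value at t=4: TV = D_5/(r−g) = 8.8870/(0.087−0.049) = 233.8696
P₀ = 5.4459/(1+0.087)^1 + 6.3102/(1+0.087)^2 + 7.3116/(1+0.087)^3 + 8.4719/(1+0.087)^4 + 233.8696/(1+0.087)^4 = 189.6272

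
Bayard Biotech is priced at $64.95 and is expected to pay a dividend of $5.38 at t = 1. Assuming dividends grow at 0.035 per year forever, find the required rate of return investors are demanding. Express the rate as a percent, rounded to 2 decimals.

11.78%

Rearranging the constant-growth DDM: r = D₁/P₀ + g.
r = 5.3800 / 64.95 + 0.035 = 0.08283 + 0.035 = 0.11783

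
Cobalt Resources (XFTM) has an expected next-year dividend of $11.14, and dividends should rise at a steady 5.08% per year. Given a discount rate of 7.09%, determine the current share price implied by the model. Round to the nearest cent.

Gordon growth model: P₀ = D₁/(r − g), with D₁ = 11.14 given directly.
P₀ = 11.1400 / (0.0709 − 0.0508) = 11.1400 / 0.0201 = 554.2289

$554.23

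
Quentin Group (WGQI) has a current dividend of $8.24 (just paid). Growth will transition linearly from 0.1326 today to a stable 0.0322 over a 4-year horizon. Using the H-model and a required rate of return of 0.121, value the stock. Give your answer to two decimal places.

$114.41

H-model: P₀ = D₀[(1+g_L) + H(g_S−g_L)]/(r−g_L), with H = 4/2 = 2.
P₀ = 8.24 × [(1+0.0322) + 2×(0.1326−0.0322)] / (0.121−0.0322)
   = 8.24 × 1.2330 / 0.0888 = 114.4135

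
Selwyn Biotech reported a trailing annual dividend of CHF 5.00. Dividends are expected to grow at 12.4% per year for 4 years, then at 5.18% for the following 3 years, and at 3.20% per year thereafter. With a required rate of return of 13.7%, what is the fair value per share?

Three-stage DDM. Project D₁…D_7; terminal Gordon value at t=7 with g = 0.032; discount at r = 0.137.
D_1 = 5.6200
D_2 = 6.3169
D_3 = 7.1002
D_4 = 7.9806
D_5 = 8.3940
D_6 = 8.8288
D_7 = 9.2861
TV_7 = 9.5833/(0.137−0.032) = 91.2694
P₀ = Σ Dₜ/(1+r)ᵗ + TV_7/(1+r)^7 = 68.8724

CHF 68.87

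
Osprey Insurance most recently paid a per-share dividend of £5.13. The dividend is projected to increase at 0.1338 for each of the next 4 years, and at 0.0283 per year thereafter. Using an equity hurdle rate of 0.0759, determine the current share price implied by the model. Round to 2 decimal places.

£160.11

Two-stage DDM. Project D₁…D_4 at 0.1338, terminal growth 0.0283, discount at r = 0.0759.
D_1 = 5.8164
D_2 = 6.5946
D_3 = 7.4770
D_4 = 8.4774
Terminal value at t=4: TV = D_5/(r−g) = 8.7173/(0.0759−0.0283) = 183.1370
P₀ = 5.8164/(1+0.0759)^1 + 6.5946/(1+0.0759)^2 + 7.4770/(1+0.0759)^3 + 8.4774/(1+0.0759)^4 + 183.1370/(1+0.0759)^4 = 160.1081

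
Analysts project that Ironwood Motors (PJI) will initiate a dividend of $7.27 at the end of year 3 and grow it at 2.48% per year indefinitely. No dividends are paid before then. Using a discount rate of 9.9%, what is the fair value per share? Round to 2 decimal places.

Deferred-dividend DDM. At t=2 the remaining stream is a growing perpetuity with first payment D_3 = 7.27.
V_2 = D_3/(r−g) = 7.27/(0.099−0.0248) = 97.9784
P₀ = V_2/(1+r)^2 = 97.9784/(1+0.099)^2 = 81.1213

$81.12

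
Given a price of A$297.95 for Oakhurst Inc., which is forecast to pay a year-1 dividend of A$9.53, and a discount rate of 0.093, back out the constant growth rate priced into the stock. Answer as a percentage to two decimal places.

From P₀ = D₁/(r − g), the implied growth is g = r − D₁/P₀.
g = 0.093 − 9.53/297.95 = 0.093 − 0.03199 = 0.06101

6.10%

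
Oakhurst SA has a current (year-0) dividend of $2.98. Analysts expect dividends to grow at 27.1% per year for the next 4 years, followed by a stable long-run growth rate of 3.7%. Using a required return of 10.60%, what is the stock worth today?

$95.19

Two-stage DDM. Project D₁…D_4 at 0.271, terminal growth 0.037, discount at r = 0.106.
D_1 = 3.7876
D_2 = 4.8140
D_3 = 6.1186
D_4 = 7.7768
Terminal value at t=4: TV = D_5/(r−g) = 8.0645/(0.106−0.037) = 116.8768
P₀ = 3.7876/(1+0.106)^1 + 4.8140/(1+0.106)^2 + 6.1186/(1+0.106)^3 + 7.7768/(1+0.106)^4 + 116.8768/(1+0.106)^4 = 95.1901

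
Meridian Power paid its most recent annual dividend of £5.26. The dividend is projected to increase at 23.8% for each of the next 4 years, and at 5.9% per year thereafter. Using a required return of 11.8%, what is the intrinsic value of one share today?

£169.28

Two-stage DDM. Project D₁…D_4 at 0.238, terminal growth 0.059, discount at r = 0.118.
D_1 = 6.5119
D_2 = 8.0617
D_3 = 9.9804
D_4 = 12.3557
Terminal value at t=4: TV = D_5/(r−g) = 13.0847/(0.118−0.059) = 221.7748
P₀ = 6.5119/(1+0.118)^1 + 8.0617/(1+0.118)^2 + 9.9804/(1+0.118)^3 + 12.3557/(1+0.118)^4 + 221.7748/(1+0.118)^4 = 169.2782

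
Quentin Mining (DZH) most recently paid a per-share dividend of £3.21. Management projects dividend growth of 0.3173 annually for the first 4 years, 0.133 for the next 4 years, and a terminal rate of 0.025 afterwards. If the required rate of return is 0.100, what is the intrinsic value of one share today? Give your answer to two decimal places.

£150.56

Three-stage DDM. Project D₁…D_8; terminal Gordon value at t=8 with g = 0.025; discount at r = 0.1.
D_1 = 4.2285
D_2 = 5.5702
D_3 = 7.3377
D_4 = 9.6659
D_5 = 10.9515
D_6 = 12.4081
D_7 = 14.0583
D_8 = 15.9281
TV_8 = 16.3263/(0.1−0.025) = 217.6838
P₀ = Σ Dₜ/(1+r)ᵗ + TV_8/(1+r)^8 = 150.5623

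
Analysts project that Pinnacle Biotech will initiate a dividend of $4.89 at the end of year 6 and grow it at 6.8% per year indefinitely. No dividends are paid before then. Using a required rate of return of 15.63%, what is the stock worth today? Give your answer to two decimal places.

Deferred-dividend DDM. At t=5 the remaining stream is a growing perpetuity with first payment D_6 = 4.89.
V_5 = D_6/(r−g) = 4.89/(0.1563−0.068) = 55.3794
P₀ = V_5/(1+r)^5 = 55.3794/(1+0.1563)^5 = 26.7914

$26.79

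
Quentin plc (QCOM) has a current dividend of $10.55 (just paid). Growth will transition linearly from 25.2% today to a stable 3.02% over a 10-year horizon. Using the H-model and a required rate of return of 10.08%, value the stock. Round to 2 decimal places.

$319.67

H-model: P₀ = D₀[(1+g_L) + H(g_S−g_L)]/(r−g_L), with H = 10/2 = 5.
P₀ = 10.55 × [(1+0.0302) + 5×(0.252−0.0302)] / (0.1008−0.0302)
   = 10.55 × 2.1392 / 0.0706 = 319.6680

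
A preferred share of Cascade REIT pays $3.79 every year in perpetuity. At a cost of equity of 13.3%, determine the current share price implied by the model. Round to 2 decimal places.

Zero-growth DDM (perpetuity): P₀ = D/r = 3.79 / 0.133 = 28.4962

$28.50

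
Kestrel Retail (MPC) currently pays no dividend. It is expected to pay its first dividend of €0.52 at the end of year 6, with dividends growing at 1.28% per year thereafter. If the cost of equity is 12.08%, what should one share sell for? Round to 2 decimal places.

Deferred-dividend DDM. At t=5 the remaining stream is a growing perpetuity with first payment D_6 = 0.52.
V_5 = D_6/(r−g) = 0.52/(0.1208−0.0128) = 4.8148
P₀ = V_5/(1+r)^5 = 4.8148/(1+0.1208)^5 = 2.7223

€2.72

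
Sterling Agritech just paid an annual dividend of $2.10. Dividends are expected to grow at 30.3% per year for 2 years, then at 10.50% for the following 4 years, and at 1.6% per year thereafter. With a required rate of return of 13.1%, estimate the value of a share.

Three-stage DDM. Project D₁…D_6; terminal Gordon value at t=6 with g = 0.016; discount at r = 0.131.
D_1 = 2.7363
D_2 = 3.5654
D_3 = 3.9398
D_4 = 4.3534
D_5 = 4.8106
D_6 = 5.3157
TV_6 = 5.4007/(0.131−0.016) = 46.9627
P₀ = Σ Dₜ/(1+r)ᵗ + TV_6/(1+r)^6 = 38.1673

$38.17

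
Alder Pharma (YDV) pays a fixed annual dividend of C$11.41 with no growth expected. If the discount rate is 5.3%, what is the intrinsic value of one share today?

C$215.28

Zero-growth DDM (perpetuity): P₀ = D/r = 11.41 / 0.053 = 215.2830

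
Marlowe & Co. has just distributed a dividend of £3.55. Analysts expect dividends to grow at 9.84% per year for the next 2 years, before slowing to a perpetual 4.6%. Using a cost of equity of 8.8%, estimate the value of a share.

Two-stage DDM. Project D₁…D_2 at 0.0984, terminal growth 0.046, discount at r = 0.088.
D_1 = 3.8993
D_2 = 4.2830
Terminal value at t=2: TV = D_3/(r−g) = 4.4800/(0.088−0.046) = 106.6674
P₀ = 3.8993/(1+0.088)^1 + 4.2830/(1+0.088)^2 + 106.6674/(1+0.088)^2 = 97.3123

£97.31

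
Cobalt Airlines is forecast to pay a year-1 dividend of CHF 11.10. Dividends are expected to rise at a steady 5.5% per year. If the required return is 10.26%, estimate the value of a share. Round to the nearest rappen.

CHF 233.19

Gordon growth model: P₀ = D₁/(r − g), with D₁ = 11.10 given directly.
P₀ = 11.1000 / (0.1026 − 0.055) = 11.1000 / 0.0476 = 233.1933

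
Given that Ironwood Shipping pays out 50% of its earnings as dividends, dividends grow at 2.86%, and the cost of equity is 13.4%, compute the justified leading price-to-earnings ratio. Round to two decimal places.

4.74

Justified leading P/E = b/(r−g) = 0.50/(0.134−0.0286) = 4.7438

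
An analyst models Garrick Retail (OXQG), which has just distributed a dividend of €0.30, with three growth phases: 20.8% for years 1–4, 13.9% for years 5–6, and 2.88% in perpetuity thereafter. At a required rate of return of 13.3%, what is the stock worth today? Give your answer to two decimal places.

€6.06

Three-stage DDM. Project D₁…D_6; terminal Gordon value at t=6 with g = 0.0288; discount at r = 0.133.
D_1 = 0.3624
D_2 = 0.4378
D_3 = 0.5288
D_4 = 0.6388
D_5 = 0.7276
D_6 = 0.8288
TV_6 = 0.8526/(0.133−0.0288) = 8.1828
P₀ = Σ Dₜ/(1+r)ᵗ + TV_6/(1+r)^6 = 6.0620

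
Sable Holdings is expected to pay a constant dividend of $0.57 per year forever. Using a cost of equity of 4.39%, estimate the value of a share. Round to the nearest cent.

$12.98

Zero-growth DDM (perpetuity): P₀ = D/r = 0.57 / 0.0439 = 12.9841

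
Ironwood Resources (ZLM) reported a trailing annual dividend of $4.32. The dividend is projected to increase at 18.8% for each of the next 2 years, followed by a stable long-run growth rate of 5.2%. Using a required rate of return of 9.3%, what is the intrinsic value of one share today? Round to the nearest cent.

Two-stage DDM. Project D₁…D_2 at 0.188, terminal growth 0.052, discount at r = 0.093.
D_1 = 5.1322
D_2 = 6.0970
Terminal value at t=2: TV = D_3/(r−g) = 6.4141/(0.093−0.052) = 156.4403
P₀ = 5.1322/(1+0.093)^1 + 6.0970/(1+0.093)^2 + 156.4403/(1+0.093)^2 = 140.7499

$140.75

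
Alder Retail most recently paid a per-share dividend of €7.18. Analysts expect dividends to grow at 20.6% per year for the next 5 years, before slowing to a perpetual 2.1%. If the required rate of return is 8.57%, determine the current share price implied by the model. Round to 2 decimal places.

Two-stage DDM. Project D₁…D_5 at 0.206, terminal growth 0.021, discount at r = 0.0857.
D_1 = 8.6591
D_2 = 10.4429
D_3 = 12.5941
D_4 = 15.1885
D_5 = 18.3173
Terminal value at t=5: TV = D_6/(r−g) = 18.7019/(0.0857−0.021) = 289.0563
P₀ = 8.6591/(1+0.0857)^1 + 10.4429/(1+0.0857)^2 + 12.5941/(1+0.0857)^3 + 15.1885/(1+0.0857)^4 + 18.3173/(1+0.0857)^5 + 289.0563/(1+0.0857)^5 = 241.3664

€241.37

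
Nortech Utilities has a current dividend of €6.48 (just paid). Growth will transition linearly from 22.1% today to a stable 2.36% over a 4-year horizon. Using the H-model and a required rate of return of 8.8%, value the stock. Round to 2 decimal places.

€142.72

H-model: P₀ = D₀[(1+g_L) + H(g_S−g_L)]/(r−g_L), with H = 4/2 = 2.
P₀ = 6.48 × [(1+0.0236) + 2×(0.221−0.0236)] / (0.088−0.0236)
   = 6.48 × 1.4184 / 0.0644 = 142.7210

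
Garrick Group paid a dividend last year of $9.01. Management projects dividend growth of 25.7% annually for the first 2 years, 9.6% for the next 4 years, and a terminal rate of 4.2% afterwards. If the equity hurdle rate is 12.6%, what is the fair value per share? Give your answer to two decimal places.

$188.31

Three-stage DDM. Project D₁…D_6; terminal Gordon value at t=6 with g = 0.042; discount at r = 0.126.
D_1 = 11.3256
D_2 = 14.2362
D_3 = 15.6029
D_4 = 17.1008
D_5 = 18.7425
D_6 = 20.5418
TV_6 = 21.4045/(0.126−0.042) = 254.8156
P₀ = Σ Dₜ/(1+r)ᵗ + TV_6/(1+r)^6 = 188.3120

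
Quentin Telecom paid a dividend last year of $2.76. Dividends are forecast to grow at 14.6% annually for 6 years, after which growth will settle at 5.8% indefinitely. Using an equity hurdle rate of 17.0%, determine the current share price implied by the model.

$38.43

Two-stage DDM. Project D₁…D_6 at 0.146, terminal growth 0.058, discount at r = 0.17.
D_1 = 3.1630
D_2 = 3.6248
D_3 = 4.1540
D_4 = 4.7604
D_5 = 5.4555
D_6 = 6.2520
Terminal value at t=6: TV = D_7/(r−g) = 6.6146/(0.17−0.058) = 59.0588
P₀ = 3.1630/(1+0.17)^1 + 3.6248/(1+0.17)^2 + 4.1540/(1+0.17)^3 + 4.7604/(1+0.17)^4 + 5.4555/(1+0.17)^5 + 6.2520/(1+0.17)^6 + 59.0588/(1+0.17)^6 = 38.4343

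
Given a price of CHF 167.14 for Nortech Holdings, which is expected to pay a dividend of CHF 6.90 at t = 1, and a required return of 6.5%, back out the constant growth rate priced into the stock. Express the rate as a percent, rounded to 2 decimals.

2.37%

From P₀ = D₁/(r − g), the implied growth is g = r − D₁/P₀.
g = 0.065 − 6.90/167.14 = 0.065 − 0.04128 = 0.02372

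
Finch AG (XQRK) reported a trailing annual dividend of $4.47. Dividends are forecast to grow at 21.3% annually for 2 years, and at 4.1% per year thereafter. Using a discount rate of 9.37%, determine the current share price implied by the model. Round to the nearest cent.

Two-stage DDM. Project D₁…D_2 at 0.213, terminal growth 0.041, discount at r = 0.0937.
D_1 = 5.4221
D_2 = 6.5770
Terminal value at t=2: TV = D_3/(r−g) = 6.8467/(0.0937−0.041) = 129.9180
P₀ = 5.4221/(1+0.0937)^1 + 6.5770/(1+0.0937)^2 + 129.9180/(1+0.0937)^2 = 119.0667

$119.07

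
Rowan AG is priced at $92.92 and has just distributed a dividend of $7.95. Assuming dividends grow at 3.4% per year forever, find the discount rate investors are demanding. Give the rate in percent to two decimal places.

12.25%

Rearranging the constant-growth DDM: r = D₁/P₀ + g.
D₁ = 7.95 × (1 + 0.034) = 8.2203.
r = 8.2203 / 92.92 + 0.034 = 0.08847 + 0.034 = 0.12247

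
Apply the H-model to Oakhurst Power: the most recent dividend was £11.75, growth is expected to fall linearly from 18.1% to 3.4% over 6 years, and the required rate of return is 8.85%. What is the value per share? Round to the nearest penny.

H-model: P₀ = D₀[(1+g_L) + H(g_S−g_L)]/(r−g_L), with H = 6/2 = 3.
P₀ = 11.75 × [(1+0.034) + 3×(0.181−0.034)] / (0.0885−0.034)
   = 11.75 × 1.4750 / 0.0545 = 318.0046

£318.00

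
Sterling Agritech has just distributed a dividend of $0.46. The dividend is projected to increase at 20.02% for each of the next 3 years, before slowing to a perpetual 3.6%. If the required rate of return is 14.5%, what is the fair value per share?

$6.55

Two-stage DDM. Project D₁…D_3 at 0.2002, terminal growth 0.036, discount at r = 0.145.
D_1 = 0.5521
D_2 = 0.6626
D_3 = 0.7953
Terminal value at t=3: TV = D_4/(r−g) = 0.8239/(0.145−0.036) = 7.5588
P₀ = 0.5521/(1+0.145)^1 + 0.6626/(1+0.145)^2 + 0.7953/(1+0.145)^3 + 7.5588/(1+0.145)^3 = 6.5528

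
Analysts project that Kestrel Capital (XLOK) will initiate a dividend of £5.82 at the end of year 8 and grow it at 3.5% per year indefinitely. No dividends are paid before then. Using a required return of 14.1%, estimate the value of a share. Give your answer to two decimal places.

£21.81

Deferred-dividend DDM. At t=7 the remaining stream is a growing perpetuity with first payment D_8 = 5.82.
V_7 = D_8/(r−g) = 5.82/(0.141−0.035) = 54.9057
P₀ = V_7/(1+r)^7 = 54.9057/(1+0.141)^7 = 21.8081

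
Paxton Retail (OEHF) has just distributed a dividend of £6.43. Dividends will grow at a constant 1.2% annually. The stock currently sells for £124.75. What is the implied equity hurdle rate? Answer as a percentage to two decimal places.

6.42%

Rearranging the constant-growth DDM: r = D₁/P₀ + g.
D₁ = 6.43 × (1 + 0.012) = 6.5072.
r = 6.5072 / 124.75 + 0.012 = 0.05216 + 0.012 = 0.06416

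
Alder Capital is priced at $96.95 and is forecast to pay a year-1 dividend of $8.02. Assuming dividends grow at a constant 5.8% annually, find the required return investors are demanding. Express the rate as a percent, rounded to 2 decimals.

14.07%

Rearranging the constant-growth DDM: r = D₁/P₀ + g.
r = 8.0200 / 96.95 + 0.058 = 0.08272 + 0.058 = 0.14072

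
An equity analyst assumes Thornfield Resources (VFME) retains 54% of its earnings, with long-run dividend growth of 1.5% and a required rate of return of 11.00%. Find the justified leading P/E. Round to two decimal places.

4.84

Payout ratio b = 1 − 0.54 = 0.46.
Justified leading P/E = b/(r−g) = 0.46/(0.11−0.015) = 4.8421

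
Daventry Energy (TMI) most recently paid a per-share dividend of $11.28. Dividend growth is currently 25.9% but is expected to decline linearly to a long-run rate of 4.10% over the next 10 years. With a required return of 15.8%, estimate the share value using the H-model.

$205.45

H-model: P₀ = D₀[(1+g_L) + H(g_S−g_L)]/(r−g_L), with H = 10/2 = 5.
P₀ = 11.28 × [(1+0.041) + 5×(0.259−0.041)] / (0.158−0.041)
   = 11.28 × 2.1310 / 0.117 = 205.4503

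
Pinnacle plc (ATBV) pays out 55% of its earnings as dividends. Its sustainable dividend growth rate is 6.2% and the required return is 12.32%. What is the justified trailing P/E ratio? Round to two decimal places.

Justified trailing P/E = b(1+g)/(r−g) = 0.55×(1+0.062)/(0.1232−0.062) = 9.5441

9.54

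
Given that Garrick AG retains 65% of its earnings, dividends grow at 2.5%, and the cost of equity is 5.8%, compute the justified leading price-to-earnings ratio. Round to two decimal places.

Payout ratio b = 1 − 0.65 = 0.35.
Justified leading P/E = b/(r−g) = 0.35/(0.058−0.025) = 10.6061

10.61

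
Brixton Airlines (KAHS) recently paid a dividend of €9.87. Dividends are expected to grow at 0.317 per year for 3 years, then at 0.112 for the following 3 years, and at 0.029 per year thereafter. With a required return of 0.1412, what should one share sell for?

Three-stage DDM. Project D₁…D_6; terminal Gordon value at t=6 with g = 0.029; discount at r = 0.1412.
D_1 = 12.9988
D_2 = 17.1194
D_3 = 22.5463
D_4 = 25.0714
D_5 = 27.8794
D_6 = 31.0019
TV_6 = 31.9010/(0.1412−0.029) = 284.3226
P₀ = Σ Dₜ/(1+r)ᵗ + TV_6/(1+r)^6 = 211.6451

€211.65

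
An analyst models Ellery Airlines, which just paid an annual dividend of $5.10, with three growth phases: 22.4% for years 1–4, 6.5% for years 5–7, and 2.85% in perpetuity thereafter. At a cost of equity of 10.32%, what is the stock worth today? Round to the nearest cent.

Three-stage DDM. Project D₁…D_7; terminal Gordon value at t=7 with g = 0.0285; discount at r = 0.1032.
D_1 = 6.2424
D_2 = 7.6407
D_3 = 9.3522
D_4 = 11.4471
D_5 = 12.1912
D_6 = 12.9836
D_7 = 13.8275
TV_7 = 14.2216/(0.1032−0.0285) = 190.3831
P₀ = Σ Dₜ/(1+r)ᵗ + TV_7/(1+r)^7 = 143.9761

$143.98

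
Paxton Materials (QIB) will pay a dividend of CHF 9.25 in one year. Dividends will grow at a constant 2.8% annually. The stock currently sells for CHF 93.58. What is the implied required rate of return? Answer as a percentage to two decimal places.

12.68%

Rearranging the constant-growth DDM: r = D₁/P₀ + g.
r = 9.2500 / 93.58 + 0.028 = 0.09885 + 0.028 = 0.12685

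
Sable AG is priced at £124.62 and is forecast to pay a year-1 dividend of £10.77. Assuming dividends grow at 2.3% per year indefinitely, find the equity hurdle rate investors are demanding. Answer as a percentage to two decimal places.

Rearranging the constant-growth DDM: r = D₁/P₀ + g.
r = 10.7700 / 124.62 + 0.023 = 0.08642 + 0.023 = 0.10942

10.94%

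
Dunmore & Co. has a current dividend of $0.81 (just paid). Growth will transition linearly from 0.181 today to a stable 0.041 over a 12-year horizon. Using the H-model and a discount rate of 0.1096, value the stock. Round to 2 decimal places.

H-model: P₀ = D₀[(1+g_L) + H(g_S−g_L)]/(r−g_L), with H = 12/2 = 6.
P₀ = 0.81 × [(1+0.041) + 6×(0.181−0.041)] / (0.1096−0.041)
   = 0.81 × 1.8810 / 0.0686 = 22.2101

$22.21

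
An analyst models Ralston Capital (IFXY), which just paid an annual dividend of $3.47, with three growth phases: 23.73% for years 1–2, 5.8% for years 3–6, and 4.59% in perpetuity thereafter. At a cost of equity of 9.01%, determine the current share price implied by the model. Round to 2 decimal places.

Three-stage DDM. Project D₁…D_6; terminal Gordon value at t=6 with g = 0.0459; discount at r = 0.0901.
D_1 = 4.2934
D_2 = 5.3123
D_3 = 5.6204
D_4 = 5.9464
D_5 = 6.2912
D_6 = 6.6561
TV_6 = 6.9617/(0.0901−0.0459) = 157.5034
P₀ = Σ Dₜ/(1+r)ᵗ + TV_6/(1+r)^6 = 118.8749

$118.87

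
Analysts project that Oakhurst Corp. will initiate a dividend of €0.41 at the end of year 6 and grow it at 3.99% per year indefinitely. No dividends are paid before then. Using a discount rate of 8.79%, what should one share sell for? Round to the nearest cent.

Deferred-dividend DDM. At t=5 the remaining stream is a growing perpetuity with first payment D_6 = 0.41.
V_5 = D_6/(r−g) = 0.41/(0.0879−0.0399) = 8.5417
P₀ = V_5/(1+r)^5 = 8.5417/(1+0.0879)^5 = 5.6053

€5.61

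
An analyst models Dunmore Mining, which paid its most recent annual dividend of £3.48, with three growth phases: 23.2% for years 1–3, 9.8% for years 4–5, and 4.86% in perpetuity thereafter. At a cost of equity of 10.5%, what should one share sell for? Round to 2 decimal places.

Three-stage DDM. Project D₁…D_5; terminal Gordon value at t=5 with g = 0.0486; discount at r = 0.105.
D_1 = 4.2874
D_2 = 5.2820
D_3 = 6.5075
D_4 = 7.1452
D_5 = 7.8454
TV_5 = 8.2267/(0.105−0.0486) = 145.8636
P₀ = Σ Dₜ/(1+r)ᵗ + TV_5/(1+r)^5 = 111.1228

£111.12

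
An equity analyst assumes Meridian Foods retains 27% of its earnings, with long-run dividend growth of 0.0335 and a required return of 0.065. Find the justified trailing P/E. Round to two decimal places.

Payout ratio b = 1 − 0.27 = 0.73.
Justified trailing P/E = b(1+g)/(r−g) = 0.73×(1+0.0335)/(0.065−0.0335) = 23.9510

23.95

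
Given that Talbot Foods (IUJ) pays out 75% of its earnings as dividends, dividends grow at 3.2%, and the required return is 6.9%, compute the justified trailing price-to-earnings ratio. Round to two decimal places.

Justified trailing P/E = b(1+g)/(r−g) = 0.75×(1+0.032)/(0.069−0.032) = 20.9189

20.92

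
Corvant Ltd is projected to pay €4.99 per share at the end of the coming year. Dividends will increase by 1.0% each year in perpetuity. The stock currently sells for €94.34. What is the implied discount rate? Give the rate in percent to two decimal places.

Rearranging the constant-growth DDM: r = D₁/P₀ + g.
r = 4.9900 / 94.34 + 0.01 = 0.05289 + 0.01 = 0.06289

6.29%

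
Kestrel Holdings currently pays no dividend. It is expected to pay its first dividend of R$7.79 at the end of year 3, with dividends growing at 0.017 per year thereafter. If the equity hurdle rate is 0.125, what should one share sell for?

R$56.99

Deferred-dividend DDM. At t=2 the remaining stream is a growing perpetuity with first payment D_3 = 7.79.
V_2 = D_3/(r−g) = 7.79/(0.125−0.017) = 72.1296
P₀ = V_2/(1+r)^2 = 72.1296/(1+0.125)^2 = 56.9913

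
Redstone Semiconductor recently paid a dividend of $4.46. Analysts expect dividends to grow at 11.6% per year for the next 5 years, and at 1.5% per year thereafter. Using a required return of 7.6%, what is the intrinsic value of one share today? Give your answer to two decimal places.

$113.98

Two-stage DDM. Project D₁…D_5 at 0.116, terminal growth 0.015, discount at r = 0.076.
D_1 = 4.9774
D_2 = 5.5547
D_3 = 6.1991
D_4 = 6.9182
D_5 = 7.7207
Terminal value at t=5: TV = D_6/(r−g) = 7.8365/(0.076−0.015) = 128.4671
P₀ = 4.9774/(1+0.076)^1 + 5.5547/(1+0.076)^2 + 6.1991/(1+0.076)^3 + 6.9182/(1+0.076)^4 + 7.7207/(1+0.076)^5 + 128.4671/(1+0.076)^5 = 113.9836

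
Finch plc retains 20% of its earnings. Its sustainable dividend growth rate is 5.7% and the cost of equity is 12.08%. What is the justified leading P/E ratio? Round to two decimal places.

12.54

Payout ratio b = 1 − 0.20 = 0.80.
Justified leading P/E = b/(r−g) = 0.80/(0.1208−0.057) = 12.5392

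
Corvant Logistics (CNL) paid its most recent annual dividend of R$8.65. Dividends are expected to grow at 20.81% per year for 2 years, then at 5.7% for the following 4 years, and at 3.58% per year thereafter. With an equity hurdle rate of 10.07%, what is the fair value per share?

R$199.05

Three-stage DDM. Project D₁…D_6; terminal Gordon value at t=6 with g = 0.0358; discount at r = 0.1007.
D_1 = 10.4501
D_2 = 12.6247
D_3 = 13.3443
D_4 = 14.1050
D_5 = 14.9089
D_6 = 15.7588
TV_6 = 16.3229/(0.1007−0.0358) = 251.5087
P₀ = Σ Dₜ/(1+r)ᵗ + TV_6/(1+r)^6 = 199.0491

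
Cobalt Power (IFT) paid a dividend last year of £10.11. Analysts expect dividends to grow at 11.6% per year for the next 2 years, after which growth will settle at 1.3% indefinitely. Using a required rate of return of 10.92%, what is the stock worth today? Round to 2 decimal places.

Two-stage DDM. Project D₁…D_2 at 0.116, terminal growth 0.013, discount at r = 0.1092.
D_1 = 11.2828
D_2 = 12.5916
Terminal value at t=2: TV = D_3/(r−g) = 12.7553/(0.1092−0.013) = 132.5910
P₀ = 11.2828/(1+0.1092)^1 + 12.5916/(1+0.1092)^2 + 132.5910/(1+0.1092)^2 = 128.1754

£128.18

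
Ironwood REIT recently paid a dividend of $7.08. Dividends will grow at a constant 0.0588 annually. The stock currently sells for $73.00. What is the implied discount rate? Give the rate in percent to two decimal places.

16.15%

Rearranging the constant-growth DDM: r = D₁/P₀ + g.
D₁ = 7.08 × (1 + 0.0588) = 7.4963.
r = 7.4963 / 73.00 + 0.0588 = 0.10269 + 0.0588 = 0.16149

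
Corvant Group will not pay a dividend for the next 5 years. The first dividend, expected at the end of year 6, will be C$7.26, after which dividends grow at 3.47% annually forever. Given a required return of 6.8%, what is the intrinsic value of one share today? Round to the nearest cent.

C$156.90

Deferred-dividend DDM. At t=5 the remaining stream is a growing perpetuity with first payment D_6 = 7.26.
V_5 = D_6/(r−g) = 7.26/(0.068−0.0347) = 218.0180
P₀ = V_5/(1+r)^5 = 218.0180/(1+0.068)^5 = 156.9048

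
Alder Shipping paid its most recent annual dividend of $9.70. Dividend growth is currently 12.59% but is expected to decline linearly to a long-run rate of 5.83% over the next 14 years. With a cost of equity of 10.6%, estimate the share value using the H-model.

H-model: P₀ = D₀[(1+g_L) + H(g_S−g_L)]/(r−g_L), with H = 14/2 = 7.
P₀ = 9.70 × [(1+0.0583) + 7×(0.1259−0.0583)] / (0.106−0.0583)
   = 9.70 × 1.5315 / 0.0477 = 311.4371

$311.44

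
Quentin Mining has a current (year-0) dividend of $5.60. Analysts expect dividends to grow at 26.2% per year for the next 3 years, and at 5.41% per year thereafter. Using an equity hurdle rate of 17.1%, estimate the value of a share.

$82.76

Two-stage DDM. Project D₁…D_3 at 0.262, terminal growth 0.0541, discount at r = 0.171.
D_1 = 7.0672
D_2 = 8.9188
D_3 = 11.2555
Terminal value at t=3: TV = D_4/(r−g) = 11.8645/(0.171−0.0541) = 101.4924
P₀ = 7.0672/(1+0.171)^1 + 8.9188/(1+0.171)^2 + 11.2555/(1+0.171)^3 + 101.4924/(1+0.171)^3 = 82.7556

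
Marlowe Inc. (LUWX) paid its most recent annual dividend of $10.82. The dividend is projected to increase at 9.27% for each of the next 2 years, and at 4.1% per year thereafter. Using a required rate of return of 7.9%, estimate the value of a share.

$326.04

Two-stage DDM. Project D₁…D_2 at 0.0927, terminal growth 0.041, discount at r = 0.079.
D_1 = 11.8230
D_2 = 12.9190
Terminal value at t=2: TV = D_3/(r−g) = 13.4487/(0.079−0.041) = 353.9128
P₀ = 11.8230/(1+0.079)^1 + 12.9190/(1+0.079)^2 + 353.9128/(1+0.079)^2 = 326.0398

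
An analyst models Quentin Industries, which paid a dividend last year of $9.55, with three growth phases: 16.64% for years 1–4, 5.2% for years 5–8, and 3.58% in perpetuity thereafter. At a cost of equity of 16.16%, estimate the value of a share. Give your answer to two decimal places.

Three-stage DDM. Project D₁…D_8; terminal Gordon value at t=8 with g = 0.0358; discount at r = 0.1616.
D_1 = 11.1391
D_2 = 12.9927
D_3 = 15.1546
D_4 = 17.6764
D_5 = 18.5956
D_6 = 19.5625
D_7 = 20.5798
D_8 = 21.6499
TV_8 = 22.4250/(0.1616−0.0358) = 178.2591
P₀ = Σ Dₜ/(1+r)ᵗ + TV_8/(1+r)^8 = 122.8726

$122.87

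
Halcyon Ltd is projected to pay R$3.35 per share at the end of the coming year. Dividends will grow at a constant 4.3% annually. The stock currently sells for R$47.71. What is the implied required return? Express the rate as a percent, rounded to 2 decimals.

11.32%

Rearranging the constant-growth DDM: r = D₁/P₀ + g.
r = 3.3500 / 47.71 + 0.043 = 0.07022 + 0.043 = 0.11322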